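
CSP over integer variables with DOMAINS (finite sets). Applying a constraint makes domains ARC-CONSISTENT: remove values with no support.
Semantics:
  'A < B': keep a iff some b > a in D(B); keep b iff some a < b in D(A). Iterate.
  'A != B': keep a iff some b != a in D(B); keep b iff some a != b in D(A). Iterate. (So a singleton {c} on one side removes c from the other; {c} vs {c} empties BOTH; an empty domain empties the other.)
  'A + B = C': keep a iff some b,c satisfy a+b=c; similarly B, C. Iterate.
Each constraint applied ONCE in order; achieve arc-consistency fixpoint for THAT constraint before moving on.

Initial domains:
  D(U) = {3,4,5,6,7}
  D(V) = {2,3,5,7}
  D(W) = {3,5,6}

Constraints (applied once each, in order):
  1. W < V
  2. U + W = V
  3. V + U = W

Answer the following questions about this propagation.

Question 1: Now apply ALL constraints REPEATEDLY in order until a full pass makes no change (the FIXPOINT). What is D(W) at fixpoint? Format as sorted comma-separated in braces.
pass 0 (initial): D(W)={3,5,6}
pass 1: U {3,4,5,6,7}->{}; V {2,3,5,7}->{}; W {3,5,6}->{}
pass 2: no change
Fixpoint after 2 passes: D(W) = {}

Answer: {}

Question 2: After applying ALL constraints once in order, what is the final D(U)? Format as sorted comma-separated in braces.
Answer: {}

Derivation:
Constraint 1 (W < V) on D(W)={3,5,6} D(V)={2,3,5,7}: V {2,3,5,7}->{5,7}
Constraint 2 (U + W = V) on D(U)={3,4,5,6,7} D(W)={3,5,6} D(V)={5,7}: U {3,4,5,6,7}->{4}; W {3,5,6}->{3}; V {5,7}->{7}
Constraint 3 (V + U = W) on D(V)={7} D(U)={4} D(W)={3}: V {7}->{}; U {4}->{}; W {3}->{}
So after all 3 constraints: D(U) = {}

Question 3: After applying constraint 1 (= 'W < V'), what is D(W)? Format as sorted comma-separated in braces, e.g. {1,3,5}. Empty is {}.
Constraint 1 (W < V) on D(W)={3,5,6} D(V)={2,3,5,7}: V {2,3,5,7}->{5,7}
So after constraint 1: D(W) = {3,5,6}

Answer: {3,5,6}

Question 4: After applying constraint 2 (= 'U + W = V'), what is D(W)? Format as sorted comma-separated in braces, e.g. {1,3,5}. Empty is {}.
Answer: {3}

Derivation:
Constraint 1 (W < V) on D(W)={3,5,6} D(V)={2,3,5,7}: V {2,3,5,7}->{5,7}
Constraint 2 (U + W = V) on D(U)={3,4,5,6,7} D(W)={3,5,6} D(V)={5,7}: U {3,4,5,6,7}->{4}; W {3,5,6}->{3}; V {5,7}->{7}
So after constraint 2: D(W) = {3}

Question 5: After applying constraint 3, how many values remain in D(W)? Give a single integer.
Constraint 1 (W < V) on D(W)={3,5,6} D(V)={2,3,5,7}: V {2,3,5,7}->{5,7}
Constraint 2 (U + W = V) on D(U)={3,4,5,6,7} D(W)={3,5,6} D(V)={5,7}: U {3,4,5,6,7}->{4}; W {3,5,6}->{3}; V {5,7}->{7}
Constraint 3 (V + U = W) on D(V)={7} D(U)={4} D(W)={3}: V {7}->{}; U {4}->{}; W {3}->{}
So after constraint 3: D(W)={}, size = 0

Answer: 0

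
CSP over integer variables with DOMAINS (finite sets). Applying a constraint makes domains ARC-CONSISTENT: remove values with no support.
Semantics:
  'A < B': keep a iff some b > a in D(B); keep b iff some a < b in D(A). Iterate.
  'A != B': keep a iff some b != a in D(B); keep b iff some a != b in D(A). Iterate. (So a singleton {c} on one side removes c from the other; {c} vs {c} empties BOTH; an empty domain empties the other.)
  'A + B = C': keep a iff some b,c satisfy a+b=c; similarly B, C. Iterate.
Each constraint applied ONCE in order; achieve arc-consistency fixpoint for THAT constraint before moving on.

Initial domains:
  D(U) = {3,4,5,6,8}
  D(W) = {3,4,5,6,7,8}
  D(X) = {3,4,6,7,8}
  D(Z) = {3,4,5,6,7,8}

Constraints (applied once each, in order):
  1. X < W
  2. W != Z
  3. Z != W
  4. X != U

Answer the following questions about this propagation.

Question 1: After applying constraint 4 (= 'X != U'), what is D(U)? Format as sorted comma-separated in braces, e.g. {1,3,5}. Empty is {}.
Answer: {3,4,5,6,8}

Derivation:
Constraint 1 (X < W) on D(X)={3,4,6,7,8} D(W)={3,4,5,6,7,8}: X {3,4,6,7,8}->{3,4,6,7}; W {3,4,5,6,7,8}->{4,5,6,7,8}
Constraint 2 (W != Z) on D(W)={4,5,6,7,8} D(Z)={3,4,5,6,7,8}: no change
Constraint 3 (Z != W) on D(Z)={3,4,5,6,7,8} D(W)={4,5,6,7,8}: no change
Constraint 4 (X != U) on D(X)={3,4,6,7} D(U)={3,4,5,6,8}: no change
So after constraint 4: D(U) = {3,4,5,6,8}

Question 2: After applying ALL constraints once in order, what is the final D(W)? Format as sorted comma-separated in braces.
Answer: {4,5,6,7,8}

Derivation:
Constraint 1 (X < W) on D(X)={3,4,6,7,8} D(W)={3,4,5,6,7,8}: X {3,4,6,7,8}->{3,4,6,7}; W {3,4,5,6,7,8}->{4,5,6,7,8}
Constraint 2 (W != Z) on D(W)={4,5,6,7,8} D(Z)={3,4,5,6,7,8}: no change
Constraint 3 (Z != W) on D(Z)={3,4,5,6,7,8} D(W)={4,5,6,7,8}: no change
Constraint 4 (X != U) on D(X)={3,4,6,7} D(U)={3,4,5,6,8}: no change
So after all 4 constraints: D(W) = {4,5,6,7,8}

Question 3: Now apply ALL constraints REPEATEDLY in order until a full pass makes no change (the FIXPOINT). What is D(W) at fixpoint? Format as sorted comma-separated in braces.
Answer: {4,5,6,7,8}

Derivation:
pass 0 (initial): D(W)={3,4,5,6,7,8}
pass 1: W {3,4,5,6,7,8}->{4,5,6,7,8}; X {3,4,6,7,8}->{3,4,6,7}
pass 2: no change
Fixpoint after 2 passes: D(W) = {4,5,6,7,8}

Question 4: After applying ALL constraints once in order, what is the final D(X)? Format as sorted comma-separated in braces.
Answer: {3,4,6,7}

Derivation:
Constraint 1 (X < W) on D(X)={3,4,6,7,8} D(W)={3,4,5,6,7,8}: X {3,4,6,7,8}->{3,4,6,7}; W {3,4,5,6,7,8}->{4,5,6,7,8}
Constraint 2 (W != Z) on D(W)={4,5,6,7,8} D(Z)={3,4,5,6,7,8}: no change
Constraint 3 (Z != W) on D(Z)={3,4,5,6,7,8} D(W)={4,5,6,7,8}: no change
Constraint 4 (X != U) on D(X)={3,4,6,7} D(U)={3,4,5,6,8}: no change
So after all 4 constraints: D(X) = {3,4,6,7}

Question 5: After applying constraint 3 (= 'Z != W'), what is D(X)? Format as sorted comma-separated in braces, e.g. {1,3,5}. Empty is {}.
Answer: {3,4,6,7}

Derivation:
Constraint 1 (X < W) on D(X)={3,4,6,7,8} D(W)={3,4,5,6,7,8}: X {3,4,6,7,8}->{3,4,6,7}; W {3,4,5,6,7,8}->{4,5,6,7,8}
Constraint 2 (W != Z) on D(W)={4,5,6,7,8} D(Z)={3,4,5,6,7,8}: no change
Constraint 3 (Z != W) on D(Z)={3,4,5,6,7,8} D(W)={4,5,6,7,8}: no change
So after constraint 3: D(X) = {3,4,6,7}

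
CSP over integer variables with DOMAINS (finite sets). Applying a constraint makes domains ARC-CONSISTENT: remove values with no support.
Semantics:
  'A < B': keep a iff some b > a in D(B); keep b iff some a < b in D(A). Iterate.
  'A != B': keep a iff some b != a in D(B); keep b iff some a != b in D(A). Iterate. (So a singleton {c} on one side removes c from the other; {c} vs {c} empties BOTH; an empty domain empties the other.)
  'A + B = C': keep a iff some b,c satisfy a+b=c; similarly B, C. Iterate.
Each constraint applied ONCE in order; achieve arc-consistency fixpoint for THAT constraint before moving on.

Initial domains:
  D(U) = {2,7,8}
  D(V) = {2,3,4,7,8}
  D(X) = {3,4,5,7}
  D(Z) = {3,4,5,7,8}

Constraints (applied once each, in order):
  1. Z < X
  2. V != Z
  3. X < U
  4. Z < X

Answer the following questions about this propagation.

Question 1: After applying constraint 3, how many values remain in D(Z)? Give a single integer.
Answer: 3

Derivation:
Constraint 1 (Z < X) on D(Z)={3,4,5,7,8} D(X)={3,4,5,7}: Z {3,4,5,7,8}->{3,4,5}; X {3,4,5,7}->{4,5,7}
Constraint 2 (V != Z) on D(V)={2,3,4,7,8} D(Z)={3,4,5}: no change
Constraint 3 (X < U) on D(X)={4,5,7} D(U)={2,7,8}: U {2,7,8}->{7,8}
So after constraint 3: D(Z)={3,4,5}, size = 3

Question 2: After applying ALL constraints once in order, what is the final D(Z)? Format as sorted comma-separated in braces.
Answer: {3,4,5}

Derivation:
Constraint 1 (Z < X) on D(Z)={3,4,5,7,8} D(X)={3,4,5,7}: Z {3,4,5,7,8}->{3,4,5}; X {3,4,5,7}->{4,5,7}
Constraint 2 (V != Z) on D(V)={2,3,4,7,8} D(Z)={3,4,5}: no change
Constraint 3 (X < U) on D(X)={4,5,7} D(U)={2,7,8}: U {2,7,8}->{7,8}
Constraint 4 (Z < X) on D(Z)={3,4,5} D(X)={4,5,7}: no change
So after all 4 constraints: D(Z) = {3,4,5}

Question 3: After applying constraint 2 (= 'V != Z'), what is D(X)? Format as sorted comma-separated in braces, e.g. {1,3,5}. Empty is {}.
Answer: {4,5,7}

Derivation:
Constraint 1 (Z < X) on D(Z)={3,4,5,7,8} D(X)={3,4,5,7}: Z {3,4,5,7,8}->{3,4,5}; X {3,4,5,7}->{4,5,7}
Constraint 2 (V != Z) on D(V)={2,3,4,7,8} D(Z)={3,4,5}: no change
So after constraint 2: D(X) = {4,5,7}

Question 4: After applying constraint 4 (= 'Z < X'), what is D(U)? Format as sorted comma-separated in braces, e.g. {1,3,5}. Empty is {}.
Answer: {7,8}

Derivation:
Constraint 1 (Z < X) on D(Z)={3,4,5,7,8} D(X)={3,4,5,7}: Z {3,4,5,7,8}->{3,4,5}; X {3,4,5,7}->{4,5,7}
Constraint 2 (V != Z) on D(V)={2,3,4,7,8} D(Z)={3,4,5}: no change
Constraint 3 (X < U) on D(X)={4,5,7} D(U)={2,7,8}: U {2,7,8}->{7,8}
Constraint 4 (Z < X) on D(Z)={3,4,5} D(X)={4,5,7}: no change
So after constraint 4: D(U) = {7,8}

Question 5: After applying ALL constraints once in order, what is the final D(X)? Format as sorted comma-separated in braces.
Answer: {4,5,7}

Derivation:
Constraint 1 (Z < X) on D(Z)={3,4,5,7,8} D(X)={3,4,5,7}: Z {3,4,5,7,8}->{3,4,5}; X {3,4,5,7}->{4,5,7}
Constraint 2 (V != Z) on D(V)={2,3,4,7,8} D(Z)={3,4,5}: no change
Constraint 3 (X < U) on D(X)={4,5,7} D(U)={2,7,8}: U {2,7,8}->{7,8}
Constraint 4 (Z < X) on D(Z)={3,4,5} D(X)={4,5,7}: no change
So after all 4 constraints: D(X) = {4,5,7}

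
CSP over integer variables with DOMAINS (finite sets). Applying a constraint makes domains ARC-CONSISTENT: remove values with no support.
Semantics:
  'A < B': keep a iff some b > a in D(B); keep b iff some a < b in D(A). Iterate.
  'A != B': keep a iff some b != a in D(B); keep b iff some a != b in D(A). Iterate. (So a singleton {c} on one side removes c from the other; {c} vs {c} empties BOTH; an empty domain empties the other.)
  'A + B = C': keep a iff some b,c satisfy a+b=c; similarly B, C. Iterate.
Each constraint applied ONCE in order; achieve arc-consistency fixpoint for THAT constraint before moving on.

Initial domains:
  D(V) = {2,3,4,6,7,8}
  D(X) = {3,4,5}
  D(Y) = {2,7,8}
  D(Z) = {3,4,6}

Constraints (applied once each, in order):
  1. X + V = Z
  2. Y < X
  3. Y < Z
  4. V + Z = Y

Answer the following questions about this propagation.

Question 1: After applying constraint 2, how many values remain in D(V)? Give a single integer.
Answer: 2

Derivation:
Constraint 1 (X + V = Z) on D(X)={3,4,5} D(V)={2,3,4,6,7,8} D(Z)={3,4,6}: X {3,4,5}->{3,4}; V {2,3,4,6,7,8}->{2,3}; Z {3,4,6}->{6}
Constraint 2 (Y < X) on D(Y)={2,7,8} D(X)={3,4}: Y {2,7,8}->{2}
So after constraint 2: D(V)={2,3}, size = 2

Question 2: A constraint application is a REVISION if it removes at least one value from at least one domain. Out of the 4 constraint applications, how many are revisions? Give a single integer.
Answer: 3

Derivation:
Constraint 1 (X + V = Z) on D(X)={3,4,5} D(V)={2,3,4,6,7,8} D(Z)={3,4,6}: X {3,4,5}->{3,4}; V {2,3,4,6,7,8}->{2,3}; Z {3,4,6}->{6} => REVISION
Constraint 2 (Y < X) on D(Y)={2,7,8} D(X)={3,4}: Y {2,7,8}->{2} => REVISION
Constraint 3 (Y < Z) on D(Y)={2} D(Z)={6}: no change => not a revision
Constraint 4 (V + Z = Y) on D(V)={2,3} D(Z)={6} D(Y)={2}: V {2,3}->{}; Z {6}->{}; Y {2}->{} => REVISION
Total revisions = 3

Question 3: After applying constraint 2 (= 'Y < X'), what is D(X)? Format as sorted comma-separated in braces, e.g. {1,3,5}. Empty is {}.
Answer: {3,4}

Derivation:
Constraint 1 (X + V = Z) on D(X)={3,4,5} D(V)={2,3,4,6,7,8} D(Z)={3,4,6}: X {3,4,5}->{3,4}; V {2,3,4,6,7,8}->{2,3}; Z {3,4,6}->{6}
Constraint 2 (Y < X) on D(Y)={2,7,8} D(X)={3,4}: Y {2,7,8}->{2}
So after constraint 2: D(X) = {3,4}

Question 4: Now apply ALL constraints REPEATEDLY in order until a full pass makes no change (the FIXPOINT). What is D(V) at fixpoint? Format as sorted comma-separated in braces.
Answer: {}

Derivation:
pass 0 (initial): D(V)={2,3,4,6,7,8}
pass 1: V {2,3,4,6,7,8}->{}; X {3,4,5}->{3,4}; Y {2,7,8}->{}; Z {3,4,6}->{}
pass 2: X {3,4}->{}
pass 3: no change
Fixpoint after 3 passes: D(V) = {}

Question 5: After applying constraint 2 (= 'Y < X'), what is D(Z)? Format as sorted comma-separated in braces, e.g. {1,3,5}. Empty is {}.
Answer: {6}

Derivation:
Constraint 1 (X + V = Z) on D(X)={3,4,5} D(V)={2,3,4,6,7,8} D(Z)={3,4,6}: X {3,4,5}->{3,4}; V {2,3,4,6,7,8}->{2,3}; Z {3,4,6}->{6}
Constraint 2 (Y < X) on D(Y)={2,7,8} D(X)={3,4}: Y {2,7,8}->{2}
So after constraint 2: D(Z) = {6}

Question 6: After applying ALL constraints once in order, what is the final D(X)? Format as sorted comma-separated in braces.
Constraint 1 (X + V = Z) on D(X)={3,4,5} D(V)={2,3,4,6,7,8} D(Z)={3,4,6}: X {3,4,5}->{3,4}; V {2,3,4,6,7,8}->{2,3}; Z {3,4,6}->{6}
Constraint 2 (Y < X) on D(Y)={2,7,8} D(X)={3,4}: Y {2,7,8}->{2}
Constraint 3 (Y < Z) on D(Y)={2} D(Z)={6}: no change
Constraint 4 (V + Z = Y) on D(V)={2,3} D(Z)={6} D(Y)={2}: V {2,3}->{}; Z {6}->{}; Y {2}->{}
So after all 4 constraints: D(X) = {3,4}

Answer: {3,4}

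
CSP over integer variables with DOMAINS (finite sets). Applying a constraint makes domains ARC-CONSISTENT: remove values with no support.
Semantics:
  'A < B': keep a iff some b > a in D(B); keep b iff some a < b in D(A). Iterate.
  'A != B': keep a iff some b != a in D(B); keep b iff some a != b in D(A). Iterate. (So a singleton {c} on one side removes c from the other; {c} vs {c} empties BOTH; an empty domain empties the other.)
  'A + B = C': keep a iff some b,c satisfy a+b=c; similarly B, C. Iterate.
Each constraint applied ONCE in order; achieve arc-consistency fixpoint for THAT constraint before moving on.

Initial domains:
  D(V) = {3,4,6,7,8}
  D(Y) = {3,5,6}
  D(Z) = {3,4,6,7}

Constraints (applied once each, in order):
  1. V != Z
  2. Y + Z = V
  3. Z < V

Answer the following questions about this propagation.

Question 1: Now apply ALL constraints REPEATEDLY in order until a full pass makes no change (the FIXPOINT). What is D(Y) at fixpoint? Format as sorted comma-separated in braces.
Answer: {3,5}

Derivation:
pass 0 (initial): D(Y)={3,5,6}
pass 1: V {3,4,6,7,8}->{6,7,8}; Y {3,5,6}->{3,5}; Z {3,4,6,7}->{3,4}
pass 2: no change
Fixpoint after 2 passes: D(Y) = {3,5}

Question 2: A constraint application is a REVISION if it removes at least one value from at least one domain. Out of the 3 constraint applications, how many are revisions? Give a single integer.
Constraint 1 (V != Z) on D(V)={3,4,6,7,8} D(Z)={3,4,6,7}: no change => not a revision
Constraint 2 (Y + Z = V) on D(Y)={3,5,6} D(Z)={3,4,6,7} D(V)={3,4,6,7,8}: Y {3,5,6}->{3,5}; Z {3,4,6,7}->{3,4}; V {3,4,6,7,8}->{6,7,8} => REVISION
Constraint 3 (Z < V) on D(Z)={3,4} D(V)={6,7,8}: no change => not a revision
Total revisions = 1

Answer: 1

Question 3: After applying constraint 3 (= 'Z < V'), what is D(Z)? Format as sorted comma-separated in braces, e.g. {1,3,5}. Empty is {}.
Answer: {3,4}

Derivation:
Constraint 1 (V != Z) on D(V)={3,4,6,7,8} D(Z)={3,4,6,7}: no change
Constraint 2 (Y + Z = V) on D(Y)={3,5,6} D(Z)={3,4,6,7} D(V)={3,4,6,7,8}: Y {3,5,6}->{3,5}; Z {3,4,6,7}->{3,4}; V {3,4,6,7,8}->{6,7,8}
Constraint 3 (Z < V) on D(Z)={3,4} D(V)={6,7,8}: no change
So after constraint 3: D(Z) = {3,4}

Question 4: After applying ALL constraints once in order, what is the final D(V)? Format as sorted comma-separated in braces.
Answer: {6,7,8}

Derivation:
Constraint 1 (V != Z) on D(V)={3,4,6,7,8} D(Z)={3,4,6,7}: no change
Constraint 2 (Y + Z = V) on D(Y)={3,5,6} D(Z)={3,4,6,7} D(V)={3,4,6,7,8}: Y {3,5,6}->{3,5}; Z {3,4,6,7}->{3,4}; V {3,4,6,7,8}->{6,7,8}
Constraint 3 (Z < V) on D(Z)={3,4} D(V)={6,7,8}: no change
So after all 3 constraints: D(V) = {6,7,8}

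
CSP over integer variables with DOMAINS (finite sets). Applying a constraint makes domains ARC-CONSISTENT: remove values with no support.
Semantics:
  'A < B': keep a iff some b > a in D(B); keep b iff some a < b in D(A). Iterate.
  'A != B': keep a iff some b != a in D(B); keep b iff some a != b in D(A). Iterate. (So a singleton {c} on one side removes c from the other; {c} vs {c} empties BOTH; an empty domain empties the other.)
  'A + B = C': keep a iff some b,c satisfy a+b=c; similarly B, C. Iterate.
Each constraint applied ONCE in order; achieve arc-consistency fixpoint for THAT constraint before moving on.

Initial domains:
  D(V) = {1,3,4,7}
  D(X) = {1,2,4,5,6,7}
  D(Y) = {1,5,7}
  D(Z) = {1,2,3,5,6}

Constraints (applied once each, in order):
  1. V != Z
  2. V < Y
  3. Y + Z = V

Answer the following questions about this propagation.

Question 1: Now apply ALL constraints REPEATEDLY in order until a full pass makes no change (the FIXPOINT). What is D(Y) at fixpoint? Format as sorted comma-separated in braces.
pass 0 (initial): D(Y)={1,5,7}
pass 1: V {1,3,4,7}->{}; Y {1,5,7}->{}; Z {1,2,3,5,6}->{}
pass 2: no change
Fixpoint after 2 passes: D(Y) = {}

Answer: {}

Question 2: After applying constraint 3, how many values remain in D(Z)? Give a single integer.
Constraint 1 (V != Z) on D(V)={1,3,4,7} D(Z)={1,2,3,5,6}: no change
Constraint 2 (V < Y) on D(V)={1,3,4,7} D(Y)={1,5,7}: V {1,3,4,7}->{1,3,4}; Y {1,5,7}->{5,7}
Constraint 3 (Y + Z = V) on D(Y)={5,7} D(Z)={1,2,3,5,6} D(V)={1,3,4}: Y {5,7}->{}; Z {1,2,3,5,6}->{}; V {1,3,4}->{}
So after constraint 3: D(Z)={}, size = 0

Answer: 0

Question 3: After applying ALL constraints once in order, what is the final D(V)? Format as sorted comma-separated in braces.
Constraint 1 (V != Z) on D(V)={1,3,4,7} D(Z)={1,2,3,5,6}: no change
Constraint 2 (V < Y) on D(V)={1,3,4,7} D(Y)={1,5,7}: V {1,3,4,7}->{1,3,4}; Y {1,5,7}->{5,7}
Constraint 3 (Y + Z = V) on D(Y)={5,7} D(Z)={1,2,3,5,6} D(V)={1,3,4}: Y {5,7}->{}; Z {1,2,3,5,6}->{}; V {1,3,4}->{}
So after all 3 constraints: D(V) = {}

Answer: {}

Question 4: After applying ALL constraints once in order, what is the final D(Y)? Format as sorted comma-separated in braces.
Answer: {}

Derivation:
Constraint 1 (V != Z) on D(V)={1,3,4,7} D(Z)={1,2,3,5,6}: no change
Constraint 2 (V < Y) on D(V)={1,3,4,7} D(Y)={1,5,7}: V {1,3,4,7}->{1,3,4}; Y {1,5,7}->{5,7}
Constraint 3 (Y + Z = V) on D(Y)={5,7} D(Z)={1,2,3,5,6} D(V)={1,3,4}: Y {5,7}->{}; Z {1,2,3,5,6}->{}; V {1,3,4}->{}
So after all 3 constraints: D(Y) = {}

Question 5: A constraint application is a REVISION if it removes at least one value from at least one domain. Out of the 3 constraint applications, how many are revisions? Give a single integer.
Constraint 1 (V != Z) on D(V)={1,3,4,7} D(Z)={1,2,3,5,6}: no change => not a revision
Constraint 2 (V < Y) on D(V)={1,3,4,7} D(Y)={1,5,7}: V {1,3,4,7}->{1,3,4}; Y {1,5,7}->{5,7} => REVISION
Constraint 3 (Y + Z = V) on D(Y)={5,7} D(Z)={1,2,3,5,6} D(V)={1,3,4}: Y {5,7}->{}; Z {1,2,3,5,6}->{}; V {1,3,4}->{} => REVISION
Total revisions = 2

Answer: 2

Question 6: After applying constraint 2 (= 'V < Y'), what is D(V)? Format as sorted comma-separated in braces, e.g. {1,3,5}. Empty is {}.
Answer: {1,3,4}

Derivation:
Constraint 1 (V != Z) on D(V)={1,3,4,7} D(Z)={1,2,3,5,6}: no change
Constraint 2 (V < Y) on D(V)={1,3,4,7} D(Y)={1,5,7}: V {1,3,4,7}->{1,3,4}; Y {1,5,7}->{5,7}
So after constraint 2: D(V) = {1,3,4}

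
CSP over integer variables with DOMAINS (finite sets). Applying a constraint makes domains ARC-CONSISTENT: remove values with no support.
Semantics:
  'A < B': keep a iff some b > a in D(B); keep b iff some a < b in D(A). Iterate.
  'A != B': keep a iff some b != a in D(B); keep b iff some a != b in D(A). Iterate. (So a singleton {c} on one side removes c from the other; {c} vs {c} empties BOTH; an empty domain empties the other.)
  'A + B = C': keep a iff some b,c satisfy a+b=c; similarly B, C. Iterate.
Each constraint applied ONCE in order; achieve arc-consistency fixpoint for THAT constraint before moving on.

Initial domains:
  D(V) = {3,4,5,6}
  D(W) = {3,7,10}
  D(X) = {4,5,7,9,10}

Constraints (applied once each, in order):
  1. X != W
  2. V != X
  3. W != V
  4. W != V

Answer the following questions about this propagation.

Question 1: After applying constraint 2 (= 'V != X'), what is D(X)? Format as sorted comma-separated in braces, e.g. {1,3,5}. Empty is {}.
Answer: {4,5,7,9,10}

Derivation:
Constraint 1 (X != W) on D(X)={4,5,7,9,10} D(W)={3,7,10}: no change
Constraint 2 (V != X) on D(V)={3,4,5,6} D(X)={4,5,7,9,10}: no change
So after constraint 2: D(X) = {4,5,7,9,10}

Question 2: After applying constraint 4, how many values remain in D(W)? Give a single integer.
Constraint 1 (X != W) on D(X)={4,5,7,9,10} D(W)={3,7,10}: no change
Constraint 2 (V != X) on D(V)={3,4,5,6} D(X)={4,5,7,9,10}: no change
Constraint 3 (W != V) on D(W)={3,7,10} D(V)={3,4,5,6}: no change
Constraint 4 (W != V) on D(W)={3,7,10} D(V)={3,4,5,6}: no change
So after constraint 4: D(W)={3,7,10}, size = 3

Answer: 3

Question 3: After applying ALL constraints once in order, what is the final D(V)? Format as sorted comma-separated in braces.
Constraint 1 (X != W) on D(X)={4,5,7,9,10} D(W)={3,7,10}: no change
Constraint 2 (V != X) on D(V)={3,4,5,6} D(X)={4,5,7,9,10}: no change
Constraint 3 (W != V) on D(W)={3,7,10} D(V)={3,4,5,6}: no change
Constraint 4 (W != V) on D(W)={3,7,10} D(V)={3,4,5,6}: no change
So after all 4 constraints: D(V) = {3,4,5,6}

Answer: {3,4,5,6}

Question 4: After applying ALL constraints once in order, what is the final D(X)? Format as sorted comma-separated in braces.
Answer: {4,5,7,9,10}

Derivation:
Constraint 1 (X != W) on D(X)={4,5,7,9,10} D(W)={3,7,10}: no change
Constraint 2 (V != X) on D(V)={3,4,5,6} D(X)={4,5,7,9,10}: no change
Constraint 3 (W != V) on D(W)={3,7,10} D(V)={3,4,5,6}: no change
Constraint 4 (W != V) on D(W)={3,7,10} D(V)={3,4,5,6}: no change
So after all 4 constraints: D(X) = {4,5,7,9,10}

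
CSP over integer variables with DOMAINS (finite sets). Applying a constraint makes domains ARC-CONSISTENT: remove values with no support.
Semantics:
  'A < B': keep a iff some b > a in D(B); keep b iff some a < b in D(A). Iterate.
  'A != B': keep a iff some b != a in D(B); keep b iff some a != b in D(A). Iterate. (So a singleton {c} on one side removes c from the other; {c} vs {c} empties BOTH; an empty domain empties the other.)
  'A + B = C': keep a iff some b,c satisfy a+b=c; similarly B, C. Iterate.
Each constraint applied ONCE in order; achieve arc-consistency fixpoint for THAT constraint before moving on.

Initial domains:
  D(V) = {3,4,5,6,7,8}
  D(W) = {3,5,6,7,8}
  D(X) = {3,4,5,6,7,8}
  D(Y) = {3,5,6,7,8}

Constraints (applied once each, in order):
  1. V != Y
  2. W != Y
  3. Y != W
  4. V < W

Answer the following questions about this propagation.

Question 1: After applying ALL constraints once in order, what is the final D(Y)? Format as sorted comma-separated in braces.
Answer: {3,5,6,7,8}

Derivation:
Constraint 1 (V != Y) on D(V)={3,4,5,6,7,8} D(Y)={3,5,6,7,8}: no change
Constraint 2 (W != Y) on D(W)={3,5,6,7,8} D(Y)={3,5,6,7,8}: no change
Constraint 3 (Y != W) on D(Y)={3,5,6,7,8} D(W)={3,5,6,7,8}: no change
Constraint 4 (V < W) on D(V)={3,4,5,6,7,8} D(W)={3,5,6,7,8}: V {3,4,5,6,7,8}->{3,4,5,6,7}; W {3,5,6,7,8}->{5,6,7,8}
So after all 4 constraints: D(Y) = {3,5,6,7,8}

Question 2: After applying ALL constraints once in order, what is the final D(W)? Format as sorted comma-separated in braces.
Answer: {5,6,7,8}

Derivation:
Constraint 1 (V != Y) on D(V)={3,4,5,6,7,8} D(Y)={3,5,6,7,8}: no change
Constraint 2 (W != Y) on D(W)={3,5,6,7,8} D(Y)={3,5,6,7,8}: no change
Constraint 3 (Y != W) on D(Y)={3,5,6,7,8} D(W)={3,5,6,7,8}: no change
Constraint 4 (V < W) on D(V)={3,4,5,6,7,8} D(W)={3,5,6,7,8}: V {3,4,5,6,7,8}->{3,4,5,6,7}; W {3,5,6,7,8}->{5,6,7,8}
So after all 4 constraints: D(W) = {5,6,7,8}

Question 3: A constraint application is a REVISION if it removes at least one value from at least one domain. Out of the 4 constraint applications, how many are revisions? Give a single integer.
Answer: 1

Derivation:
Constraint 1 (V != Y) on D(V)={3,4,5,6,7,8} D(Y)={3,5,6,7,8}: no change => not a revision
Constraint 2 (W != Y) on D(W)={3,5,6,7,8} D(Y)={3,5,6,7,8}: no change => not a revision
Constraint 3 (Y != W) on D(Y)={3,5,6,7,8} D(W)={3,5,6,7,8}: no change => not a revision
Constraint 4 (V < W) on D(V)={3,4,5,6,7,8} D(W)={3,5,6,7,8}: V {3,4,5,6,7,8}->{3,4,5,6,7}; W {3,5,6,7,8}->{5,6,7,8} => REVISION
Total revisions = 1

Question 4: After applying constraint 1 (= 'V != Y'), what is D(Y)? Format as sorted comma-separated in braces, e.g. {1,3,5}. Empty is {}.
Constraint 1 (V != Y) on D(V)={3,4,5,6,7,8} D(Y)={3,5,6,7,8}: no change
So after constraint 1: D(Y) = {3,5,6,7,8}

Answer: {3,5,6,7,8}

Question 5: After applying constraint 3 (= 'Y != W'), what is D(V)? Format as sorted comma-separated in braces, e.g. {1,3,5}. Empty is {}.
Answer: {3,4,5,6,7,8}

Derivation:
Constraint 1 (V != Y) on D(V)={3,4,5,6,7,8} D(Y)={3,5,6,7,8}: no change
Constraint 2 (W != Y) on D(W)={3,5,6,7,8} D(Y)={3,5,6,7,8}: no change
Constraint 3 (Y != W) on D(Y)={3,5,6,7,8} D(W)={3,5,6,7,8}: no change
So after constraint 3: D(V) = {3,4,5,6,7,8}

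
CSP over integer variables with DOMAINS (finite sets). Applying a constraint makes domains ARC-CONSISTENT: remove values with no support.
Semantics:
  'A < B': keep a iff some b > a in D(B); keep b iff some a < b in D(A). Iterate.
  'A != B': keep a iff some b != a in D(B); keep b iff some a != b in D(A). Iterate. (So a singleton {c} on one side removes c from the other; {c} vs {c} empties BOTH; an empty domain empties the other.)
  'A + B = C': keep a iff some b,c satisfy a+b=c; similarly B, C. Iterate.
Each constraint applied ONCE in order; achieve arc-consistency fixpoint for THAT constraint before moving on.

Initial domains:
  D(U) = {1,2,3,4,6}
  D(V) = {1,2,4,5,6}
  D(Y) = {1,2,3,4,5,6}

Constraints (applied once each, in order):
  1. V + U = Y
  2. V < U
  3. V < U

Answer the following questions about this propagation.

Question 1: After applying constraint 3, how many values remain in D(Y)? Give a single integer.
Answer: 5

Derivation:
Constraint 1 (V + U = Y) on D(V)={1,2,4,5,6} D(U)={1,2,3,4,6} D(Y)={1,2,3,4,5,6}: V {1,2,4,5,6}->{1,2,4,5}; U {1,2,3,4,6}->{1,2,3,4}; Y {1,2,3,4,5,6}->{2,3,4,5,6}
Constraint 2 (V < U) on D(V)={1,2,4,5} D(U)={1,2,3,4}: V {1,2,4,5}->{1,2}; U {1,2,3,4}->{2,3,4}
Constraint 3 (V < U) on D(V)={1,2} D(U)={2,3,4}: no change
So after constraint 3: D(Y)={2,3,4,5,6}, size = 5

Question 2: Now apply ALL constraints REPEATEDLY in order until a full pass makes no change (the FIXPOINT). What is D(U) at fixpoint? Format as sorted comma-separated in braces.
pass 0 (initial): D(U)={1,2,3,4,6}
pass 1: U {1,2,3,4,6}->{2,3,4}; V {1,2,4,5,6}->{1,2}; Y {1,2,3,4,5,6}->{2,3,4,5,6}
pass 2: Y {2,3,4,5,6}->{3,4,5,6}
pass 3: no change
Fixpoint after 3 passes: D(U) = {2,3,4}

Answer: {2,3,4}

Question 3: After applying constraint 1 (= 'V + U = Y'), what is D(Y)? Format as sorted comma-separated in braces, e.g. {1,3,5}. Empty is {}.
Answer: {2,3,4,5,6}

Derivation:
Constraint 1 (V + U = Y) on D(V)={1,2,4,5,6} D(U)={1,2,3,4,6} D(Y)={1,2,3,4,5,6}: V {1,2,4,5,6}->{1,2,4,5}; U {1,2,3,4,6}->{1,2,3,4}; Y {1,2,3,4,5,6}->{2,3,4,5,6}
So after constraint 1: D(Y) = {2,3,4,5,6}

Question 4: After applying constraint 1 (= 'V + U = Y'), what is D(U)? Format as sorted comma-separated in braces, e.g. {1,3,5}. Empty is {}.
Answer: {1,2,3,4}

Derivation:
Constraint 1 (V + U = Y) on D(V)={1,2,4,5,6} D(U)={1,2,3,4,6} D(Y)={1,2,3,4,5,6}: V {1,2,4,5,6}->{1,2,4,5}; U {1,2,3,4,6}->{1,2,3,4}; Y {1,2,3,4,5,6}->{2,3,4,5,6}
So after constraint 1: D(U) = {1,2,3,4}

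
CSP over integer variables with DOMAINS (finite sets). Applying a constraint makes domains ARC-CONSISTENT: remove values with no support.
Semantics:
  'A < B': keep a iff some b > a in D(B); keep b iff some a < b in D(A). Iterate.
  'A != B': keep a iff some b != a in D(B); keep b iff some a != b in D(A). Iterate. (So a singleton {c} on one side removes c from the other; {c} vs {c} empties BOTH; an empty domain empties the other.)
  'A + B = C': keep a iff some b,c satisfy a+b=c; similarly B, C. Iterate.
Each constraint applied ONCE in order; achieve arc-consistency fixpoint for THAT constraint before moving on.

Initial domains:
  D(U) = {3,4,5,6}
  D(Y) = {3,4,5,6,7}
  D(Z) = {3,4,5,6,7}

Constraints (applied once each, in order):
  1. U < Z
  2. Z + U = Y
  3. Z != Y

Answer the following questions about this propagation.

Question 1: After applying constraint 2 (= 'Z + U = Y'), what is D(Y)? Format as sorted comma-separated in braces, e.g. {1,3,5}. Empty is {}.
Answer: {7}

Derivation:
Constraint 1 (U < Z) on D(U)={3,4,5,6} D(Z)={3,4,5,6,7}: Z {3,4,5,6,7}->{4,5,6,7}
Constraint 2 (Z + U = Y) on D(Z)={4,5,6,7} D(U)={3,4,5,6} D(Y)={3,4,5,6,7}: Z {4,5,6,7}->{4}; U {3,4,5,6}->{3}; Y {3,4,5,6,7}->{7}
So after constraint 2: D(Y) = {7}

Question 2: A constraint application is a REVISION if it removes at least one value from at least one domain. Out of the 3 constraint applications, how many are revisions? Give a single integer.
Answer: 2

Derivation:
Constraint 1 (U < Z) on D(U)={3,4,5,6} D(Z)={3,4,5,6,7}: Z {3,4,5,6,7}->{4,5,6,7} => REVISION
Constraint 2 (Z + U = Y) on D(Z)={4,5,6,7} D(U)={3,4,5,6} D(Y)={3,4,5,6,7}: Z {4,5,6,7}->{4}; U {3,4,5,6}->{3}; Y {3,4,5,6,7}->{7} => REVISION
Constraint 3 (Z != Y) on D(Z)={4} D(Y)={7}: no change => not a revision
Total revisions = 2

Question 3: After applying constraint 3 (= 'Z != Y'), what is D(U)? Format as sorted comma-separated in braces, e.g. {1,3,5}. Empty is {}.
Answer: {3}

Derivation:
Constraint 1 (U < Z) on D(U)={3,4,5,6} D(Z)={3,4,5,6,7}: Z {3,4,5,6,7}->{4,5,6,7}
Constraint 2 (Z + U = Y) on D(Z)={4,5,6,7} D(U)={3,4,5,6} D(Y)={3,4,5,6,7}: Z {4,5,6,7}->{4}; U {3,4,5,6}->{3}; Y {3,4,5,6,7}->{7}
Constraint 3 (Z != Y) on D(Z)={4} D(Y)={7}: no change
So after constraint 3: D(U) = {3}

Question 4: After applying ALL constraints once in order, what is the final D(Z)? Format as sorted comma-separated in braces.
Constraint 1 (U < Z) on D(U)={3,4,5,6} D(Z)={3,4,5,6,7}: Z {3,4,5,6,7}->{4,5,6,7}
Constraint 2 (Z + U = Y) on D(Z)={4,5,6,7} D(U)={3,4,5,6} D(Y)={3,4,5,6,7}: Z {4,5,6,7}->{4}; U {3,4,5,6}->{3}; Y {3,4,5,6,7}->{7}
Constraint 3 (Z != Y) on D(Z)={4} D(Y)={7}: no change
So after all 3 constraints: D(Z) = {4}

Answer: {4}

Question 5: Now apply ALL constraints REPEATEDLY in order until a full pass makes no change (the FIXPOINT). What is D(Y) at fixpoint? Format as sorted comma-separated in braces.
pass 0 (initial): D(Y)={3,4,5,6,7}
pass 1: U {3,4,5,6}->{3}; Y {3,4,5,6,7}->{7}; Z {3,4,5,6,7}->{4}
pass 2: no change
Fixpoint after 2 passes: D(Y) = {7}

Answer: {7}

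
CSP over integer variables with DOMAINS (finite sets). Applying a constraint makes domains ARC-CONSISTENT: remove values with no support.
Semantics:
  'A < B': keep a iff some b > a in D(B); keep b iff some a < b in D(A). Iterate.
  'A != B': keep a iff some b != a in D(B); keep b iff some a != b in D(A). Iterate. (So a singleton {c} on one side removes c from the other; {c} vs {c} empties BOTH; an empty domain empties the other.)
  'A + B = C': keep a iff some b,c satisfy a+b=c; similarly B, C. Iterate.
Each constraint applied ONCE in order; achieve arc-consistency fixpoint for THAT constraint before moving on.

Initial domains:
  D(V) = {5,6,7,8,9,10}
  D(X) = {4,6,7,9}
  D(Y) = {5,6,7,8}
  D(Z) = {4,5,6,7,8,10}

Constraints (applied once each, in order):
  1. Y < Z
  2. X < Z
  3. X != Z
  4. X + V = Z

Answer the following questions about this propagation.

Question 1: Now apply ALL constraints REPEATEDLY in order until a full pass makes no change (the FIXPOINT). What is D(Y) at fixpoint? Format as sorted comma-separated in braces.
pass 0 (initial): D(Y)={5,6,7,8}
pass 1: V {5,6,7,8,9,10}->{6}; X {4,6,7,9}->{4}; Z {4,5,6,7,8,10}->{10}
pass 2: no change
Fixpoint after 2 passes: D(Y) = {5,6,7,8}

Answer: {5,6,7,8}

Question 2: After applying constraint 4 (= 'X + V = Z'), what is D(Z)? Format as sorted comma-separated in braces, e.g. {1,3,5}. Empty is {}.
Constraint 1 (Y < Z) on D(Y)={5,6,7,8} D(Z)={4,5,6,7,8,10}: Z {4,5,6,7,8,10}->{6,7,8,10}
Constraint 2 (X < Z) on D(X)={4,6,7,9} D(Z)={6,7,8,10}: no change
Constraint 3 (X != Z) on D(X)={4,6,7,9} D(Z)={6,7,8,10}: no change
Constraint 4 (X + V = Z) on D(X)={4,6,7,9} D(V)={5,6,7,8,9,10} D(Z)={6,7,8,10}: X {4,6,7,9}->{4}; V {5,6,7,8,9,10}->{6}; Z {6,7,8,10}->{10}
So after constraint 4: D(Z) = {10}

Answer: {10}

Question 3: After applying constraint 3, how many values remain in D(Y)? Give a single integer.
Constraint 1 (Y < Z) on D(Y)={5,6,7,8} D(Z)={4,5,6,7,8,10}: Z {4,5,6,7,8,10}->{6,7,8,10}
Constraint 2 (X < Z) on D(X)={4,6,7,9} D(Z)={6,7,8,10}: no change
Constraint 3 (X != Z) on D(X)={4,6,7,9} D(Z)={6,7,8,10}: no change
So after constraint 3: D(Y)={5,6,7,8}, size = 4

Answer: 4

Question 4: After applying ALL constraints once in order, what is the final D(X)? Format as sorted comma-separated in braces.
Constraint 1 (Y < Z) on D(Y)={5,6,7,8} D(Z)={4,5,6,7,8,10}: Z {4,5,6,7,8,10}->{6,7,8,10}
Constraint 2 (X < Z) on D(X)={4,6,7,9} D(Z)={6,7,8,10}: no change
Constraint 3 (X != Z) on D(X)={4,6,7,9} D(Z)={6,7,8,10}: no change
Constraint 4 (X + V = Z) on D(X)={4,6,7,9} D(V)={5,6,7,8,9,10} D(Z)={6,7,8,10}: X {4,6,7,9}->{4}; V {5,6,7,8,9,10}->{6}; Z {6,7,8,10}->{10}
So after all 4 constraints: D(X) = {4}

Answer: {4}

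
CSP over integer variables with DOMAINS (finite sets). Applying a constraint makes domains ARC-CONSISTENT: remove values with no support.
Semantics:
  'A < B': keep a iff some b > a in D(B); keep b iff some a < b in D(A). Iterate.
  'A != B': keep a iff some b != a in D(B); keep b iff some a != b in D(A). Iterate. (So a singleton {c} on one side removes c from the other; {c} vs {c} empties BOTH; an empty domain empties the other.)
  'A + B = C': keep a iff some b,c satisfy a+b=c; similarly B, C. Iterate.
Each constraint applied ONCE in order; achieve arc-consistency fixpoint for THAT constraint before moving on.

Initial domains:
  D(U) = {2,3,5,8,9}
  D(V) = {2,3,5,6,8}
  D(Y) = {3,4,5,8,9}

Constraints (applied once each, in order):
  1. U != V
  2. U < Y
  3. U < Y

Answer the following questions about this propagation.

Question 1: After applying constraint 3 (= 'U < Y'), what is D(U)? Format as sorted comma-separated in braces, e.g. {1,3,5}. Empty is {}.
Answer: {2,3,5,8}

Derivation:
Constraint 1 (U != V) on D(U)={2,3,5,8,9} D(V)={2,3,5,6,8}: no change
Constraint 2 (U < Y) on D(U)={2,3,5,8,9} D(Y)={3,4,5,8,9}: U {2,3,5,8,9}->{2,3,5,8}
Constraint 3 (U < Y) on D(U)={2,3,5,8} D(Y)={3,4,5,8,9}: no change
So after constraint 3: D(U) = {2,3,5,8}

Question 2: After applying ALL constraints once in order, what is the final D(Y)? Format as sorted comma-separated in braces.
Answer: {3,4,5,8,9}

Derivation:
Constraint 1 (U != V) on D(U)={2,3,5,8,9} D(V)={2,3,5,6,8}: no change
Constraint 2 (U < Y) on D(U)={2,3,5,8,9} D(Y)={3,4,5,8,9}: U {2,3,5,8,9}->{2,3,5,8}
Constraint 3 (U < Y) on D(U)={2,3,5,8} D(Y)={3,4,5,8,9}: no change
So after all 3 constraints: D(Y) = {3,4,5,8,9}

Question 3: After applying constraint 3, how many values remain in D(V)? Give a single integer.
Constraint 1 (U != V) on D(U)={2,3,5,8,9} D(V)={2,3,5,6,8}: no change
Constraint 2 (U < Y) on D(U)={2,3,5,8,9} D(Y)={3,4,5,8,9}: U {2,3,5,8,9}->{2,3,5,8}
Constraint 3 (U < Y) on D(U)={2,3,5,8} D(Y)={3,4,5,8,9}: no change
So after constraint 3: D(V)={2,3,5,6,8}, size = 5

Answer: 5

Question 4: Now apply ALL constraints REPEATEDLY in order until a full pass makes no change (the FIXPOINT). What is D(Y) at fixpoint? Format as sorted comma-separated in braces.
Answer: {3,4,5,8,9}

Derivation:
pass 0 (initial): D(Y)={3,4,5,8,9}
pass 1: U {2,3,5,8,9}->{2,3,5,8}
pass 2: no change
Fixpoint after 2 passes: D(Y) = {3,4,5,8,9}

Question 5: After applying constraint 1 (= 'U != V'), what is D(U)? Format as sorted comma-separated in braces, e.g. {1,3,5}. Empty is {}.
Answer: {2,3,5,8,9}

Derivation:
Constraint 1 (U != V) on D(U)={2,3,5,8,9} D(V)={2,3,5,6,8}: no change
So after constraint 1: D(U) = {2,3,5,8,9}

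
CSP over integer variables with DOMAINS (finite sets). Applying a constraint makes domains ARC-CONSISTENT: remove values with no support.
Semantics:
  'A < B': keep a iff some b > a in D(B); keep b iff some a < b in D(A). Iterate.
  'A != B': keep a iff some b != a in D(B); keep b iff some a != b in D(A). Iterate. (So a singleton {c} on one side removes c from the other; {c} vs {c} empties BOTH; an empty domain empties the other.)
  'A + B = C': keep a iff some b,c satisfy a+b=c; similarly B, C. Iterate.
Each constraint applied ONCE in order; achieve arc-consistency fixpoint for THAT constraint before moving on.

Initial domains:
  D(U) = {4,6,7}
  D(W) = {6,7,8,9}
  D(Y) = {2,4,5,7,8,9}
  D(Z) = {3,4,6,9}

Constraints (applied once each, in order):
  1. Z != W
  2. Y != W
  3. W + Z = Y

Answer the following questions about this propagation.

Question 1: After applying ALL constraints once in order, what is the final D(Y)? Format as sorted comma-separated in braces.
Answer: {9}

Derivation:
Constraint 1 (Z != W) on D(Z)={3,4,6,9} D(W)={6,7,8,9}: no change
Constraint 2 (Y != W) on D(Y)={2,4,5,7,8,9} D(W)={6,7,8,9}: no change
Constraint 3 (W + Z = Y) on D(W)={6,7,8,9} D(Z)={3,4,6,9} D(Y)={2,4,5,7,8,9}: W {6,7,8,9}->{6}; Z {3,4,6,9}->{3}; Y {2,4,5,7,8,9}->{9}
So after all 3 constraints: D(Y) = {9}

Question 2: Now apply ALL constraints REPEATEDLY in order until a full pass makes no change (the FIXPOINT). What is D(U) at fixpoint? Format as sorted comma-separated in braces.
Answer: {4,6,7}

Derivation:
pass 0 (initial): D(U)={4,6,7}
pass 1: W {6,7,8,9}->{6}; Y {2,4,5,7,8,9}->{9}; Z {3,4,6,9}->{3}
pass 2: no change
Fixpoint after 2 passes: D(U) = {4,6,7}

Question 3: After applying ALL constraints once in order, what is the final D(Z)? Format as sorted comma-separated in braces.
Answer: {3}

Derivation:
Constraint 1 (Z != W) on D(Z)={3,4,6,9} D(W)={6,7,8,9}: no change
Constraint 2 (Y != W) on D(Y)={2,4,5,7,8,9} D(W)={6,7,8,9}: no change
Constraint 3 (W + Z = Y) on D(W)={6,7,8,9} D(Z)={3,4,6,9} D(Y)={2,4,5,7,8,9}: W {6,7,8,9}->{6}; Z {3,4,6,9}->{3}; Y {2,4,5,7,8,9}->{9}
So after all 3 constraints: D(Z) = {3}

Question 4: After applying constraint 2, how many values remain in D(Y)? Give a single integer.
Constraint 1 (Z != W) on D(Z)={3,4,6,9} D(W)={6,7,8,9}: no change
Constraint 2 (Y != W) on D(Y)={2,4,5,7,8,9} D(W)={6,7,8,9}: no change
So after constraint 2: D(Y)={2,4,5,7,8,9}, size = 6

Answer: 6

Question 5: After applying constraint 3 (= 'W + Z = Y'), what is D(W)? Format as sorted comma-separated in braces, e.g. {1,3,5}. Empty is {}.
Answer: {6}

Derivation:
Constraint 1 (Z != W) on D(Z)={3,4,6,9} D(W)={6,7,8,9}: no change
Constraint 2 (Y != W) on D(Y)={2,4,5,7,8,9} D(W)={6,7,8,9}: no change
Constraint 3 (W + Z = Y) on D(W)={6,7,8,9} D(Z)={3,4,6,9} D(Y)={2,4,5,7,8,9}: W {6,7,8,9}->{6}; Z {3,4,6,9}->{3}; Y {2,4,5,7,8,9}->{9}
So after constraint 3: D(W) = {6}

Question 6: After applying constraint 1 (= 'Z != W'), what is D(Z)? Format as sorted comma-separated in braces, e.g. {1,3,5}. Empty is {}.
Constraint 1 (Z != W) on D(Z)={3,4,6,9} D(W)={6,7,8,9}: no change
So after constraint 1: D(Z) = {3,4,6,9}

Answer: {3,4,6,9}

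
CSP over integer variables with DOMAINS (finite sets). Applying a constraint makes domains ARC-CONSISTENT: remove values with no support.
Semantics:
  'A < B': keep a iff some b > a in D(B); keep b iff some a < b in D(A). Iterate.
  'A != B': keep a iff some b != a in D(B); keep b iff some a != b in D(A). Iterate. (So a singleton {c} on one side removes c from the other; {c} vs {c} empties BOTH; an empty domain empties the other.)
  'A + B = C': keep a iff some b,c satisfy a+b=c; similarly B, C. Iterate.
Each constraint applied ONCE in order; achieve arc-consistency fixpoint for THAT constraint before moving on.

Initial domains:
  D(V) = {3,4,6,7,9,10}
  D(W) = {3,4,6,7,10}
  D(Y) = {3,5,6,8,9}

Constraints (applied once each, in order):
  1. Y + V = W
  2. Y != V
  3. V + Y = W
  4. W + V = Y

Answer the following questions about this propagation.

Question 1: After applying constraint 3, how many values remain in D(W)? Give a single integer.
Answer: 3

Derivation:
Constraint 1 (Y + V = W) on D(Y)={3,5,6,8,9} D(V)={3,4,6,7,9,10} D(W)={3,4,6,7,10}: Y {3,5,6,8,9}->{3,6}; V {3,4,6,7,9,10}->{3,4,7}; W {3,4,6,7,10}->{6,7,10}
Constraint 2 (Y != V) on D(Y)={3,6} D(V)={3,4,7}: no change
Constraint 3 (V + Y = W) on D(V)={3,4,7} D(Y)={3,6} D(W)={6,7,10}: no change
So after constraint 3: D(W)={6,7,10}, size = 3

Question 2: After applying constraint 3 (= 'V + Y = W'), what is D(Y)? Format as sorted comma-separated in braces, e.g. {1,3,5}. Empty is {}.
Answer: {3,6}

Derivation:
Constraint 1 (Y + V = W) on D(Y)={3,5,6,8,9} D(V)={3,4,6,7,9,10} D(W)={3,4,6,7,10}: Y {3,5,6,8,9}->{3,6}; V {3,4,6,7,9,10}->{3,4,7}; W {3,4,6,7,10}->{6,7,10}
Constraint 2 (Y != V) on D(Y)={3,6} D(V)={3,4,7}: no change
Constraint 3 (V + Y = W) on D(V)={3,4,7} D(Y)={3,6} D(W)={6,7,10}: no change
So after constraint 3: D(Y) = {3,6}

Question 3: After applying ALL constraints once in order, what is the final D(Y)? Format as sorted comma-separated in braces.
Answer: {}

Derivation:
Constraint 1 (Y + V = W) on D(Y)={3,5,6,8,9} D(V)={3,4,6,7,9,10} D(W)={3,4,6,7,10}: Y {3,5,6,8,9}->{3,6}; V {3,4,6,7,9,10}->{3,4,7}; W {3,4,6,7,10}->{6,7,10}
Constraint 2 (Y != V) on D(Y)={3,6} D(V)={3,4,7}: no change
Constraint 3 (V + Y = W) on D(V)={3,4,7} D(Y)={3,6} D(W)={6,7,10}: no change
Constraint 4 (W + V = Y) on D(W)={6,7,10} D(V)={3,4,7} D(Y)={3,6}: W {6,7,10}->{}; V {3,4,7}->{}; Y {3,6}->{}
So after all 4 constraints: D(Y) = {}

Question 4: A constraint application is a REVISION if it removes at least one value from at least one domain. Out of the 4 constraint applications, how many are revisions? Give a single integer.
Answer: 2

Derivation:
Constraint 1 (Y + V = W) on D(Y)={3,5,6,8,9} D(V)={3,4,6,7,9,10} D(W)={3,4,6,7,10}: Y {3,5,6,8,9}->{3,6}; V {3,4,6,7,9,10}->{3,4,7}; W {3,4,6,7,10}->{6,7,10} => REVISION
Constraint 2 (Y != V) on D(Y)={3,6} D(V)={3,4,7}: no change => not a revision
Constraint 3 (V + Y = W) on D(V)={3,4,7} D(Y)={3,6} D(W)={6,7,10}: no change => not a revision
Constraint 4 (W + V = Y) on D(W)={6,7,10} D(V)={3,4,7} D(Y)={3,6}: W {6,7,10}->{}; V {3,4,7}->{}; Y {3,6}->{} => REVISION
Total revisions = 2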